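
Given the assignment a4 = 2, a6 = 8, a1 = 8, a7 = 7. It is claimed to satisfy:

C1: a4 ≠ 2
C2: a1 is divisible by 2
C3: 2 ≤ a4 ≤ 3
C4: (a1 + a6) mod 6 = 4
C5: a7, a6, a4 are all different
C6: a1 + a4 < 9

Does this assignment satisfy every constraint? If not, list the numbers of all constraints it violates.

No — constraints 1, 6 are not satisfied.

C1: a4 = 2, but 2 is required to differ  false
C2: 8 / 2 = 4, so 2 divides 8  true
C3: a4 = 2 lies in [2, 3]  true
C4: a1 + a6 = 16; 16 mod 6 = 4  true
C5: values 7, 8, 2 are pairwise distinct  true
C6: a1 + a4 = 8 + 2 = 10; 10 ≥ 9, bound 9 not met  false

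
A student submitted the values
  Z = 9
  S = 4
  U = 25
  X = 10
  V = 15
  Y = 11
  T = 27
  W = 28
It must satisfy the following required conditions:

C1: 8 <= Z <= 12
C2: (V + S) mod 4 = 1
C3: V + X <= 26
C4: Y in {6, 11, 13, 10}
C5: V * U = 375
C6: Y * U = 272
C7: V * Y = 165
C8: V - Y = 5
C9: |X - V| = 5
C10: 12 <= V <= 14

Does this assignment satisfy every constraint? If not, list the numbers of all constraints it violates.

Constraints 2, 6, 8, 10 do not hold.

C1: Z = 9 lies in [8, 12]  ✔
C2: V + S = 19; 19 mod 4 = 3, not 1  ✘
C3: V + X = 15 + 10 = 25; 25 ≤ 26  ✔
C4: Y = 11 is in {6, 11, 13, 10}  ✔
C5: V * U = 15 * 25 = 375  ✔
C6: Y * U = 11 * 25 = 275, not 272  ✘
C7: V * Y = 15 * 11 = 165  ✔
C8: V - Y = 15 - 11 = 4, not 5  ✘
C9: |10 - 15| = 5  ✔
C10: V = 15 is outside [12, 14]  ✘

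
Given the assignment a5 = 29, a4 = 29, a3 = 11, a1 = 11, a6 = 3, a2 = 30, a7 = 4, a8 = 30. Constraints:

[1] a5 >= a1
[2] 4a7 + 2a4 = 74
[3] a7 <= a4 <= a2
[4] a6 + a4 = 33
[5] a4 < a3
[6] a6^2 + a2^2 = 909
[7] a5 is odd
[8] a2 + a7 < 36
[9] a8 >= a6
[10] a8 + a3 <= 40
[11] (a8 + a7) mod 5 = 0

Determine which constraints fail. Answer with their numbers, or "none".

[1] a5 = 29, a1 = 11; 29 ≥ 11  holds
[2] 4a7 + 2a4 = 4(4) + 2(29) = 74  holds
[3] values 4 <= 29 <= 30  holds
[4] a6 + a4 = 3 + 29 = 32, not 33  fails
[5] a4 = 29, a3 = 11; 29 ≥ 11 (want <)  fails
[6] a6^2 + a2^2 = 3^2 + 30^2 = 9 + 900 = 909  holds
[7] a5 = 29 is odd  holds
[8] a2 + a7 = 30 + 4 = 34; 34 < 36  holds
[9] a8 = 30, a6 = 3; 30 ≥ 3  holds
[10] a8 + a3 = 30 + 11 = 41; 41 > 40, bound 40 not met  fails
[11] a8 + a7 = 34; 34 mod 5 = 4, not 0  fails

No — constraints 4, 5, 10, and 11 are not satisfied.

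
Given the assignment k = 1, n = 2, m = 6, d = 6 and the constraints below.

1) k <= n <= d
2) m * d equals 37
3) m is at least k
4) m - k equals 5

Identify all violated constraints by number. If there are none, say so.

Violated: 2.

1) values 1 <= 2 <= 6  OK
2) m * d = 6 * 6 = 36, not 37  FAIL
3) m = 6, k = 1; 6 ≥ 1  OK
4) m - k = 6 - 1 = 5  OK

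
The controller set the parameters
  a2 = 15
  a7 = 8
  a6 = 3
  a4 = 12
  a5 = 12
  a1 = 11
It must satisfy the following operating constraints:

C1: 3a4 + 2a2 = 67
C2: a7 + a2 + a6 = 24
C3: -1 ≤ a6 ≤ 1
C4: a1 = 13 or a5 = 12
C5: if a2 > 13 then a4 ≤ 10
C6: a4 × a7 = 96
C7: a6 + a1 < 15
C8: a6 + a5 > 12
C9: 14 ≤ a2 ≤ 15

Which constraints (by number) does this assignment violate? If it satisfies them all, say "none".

C1: 3a4 + 2a2 = 3(12) + 2(15) = 66, not 67 — violated.
C2: a7 + a2 + a6 = 8 + 15 + 3 = 26, not 24 — violated.
C3: a6 = 3 is outside [-1, 1] — violated.
C4: a1 = 11 ≠ 13, but a5 = 12 = 12 (second disjunct) — satisfied.
C5: a2 = 15 > 13, so we need a4 ≤ 10; but a4 = 12 > 10 — violated.
C6: a4 × a7 = 12 × 8 = 96 — satisfied.
C7: a6 + a1 = 3 + 11 = 14; 14 < 15 — satisfied.
C8: a6 + a5 = 3 + 12 = 15; 15 > 12 — satisfied.
C9: a2 = 15 lies in [14, 15] — satisfied.

Constraints 1, 2, 3, 5 are violated.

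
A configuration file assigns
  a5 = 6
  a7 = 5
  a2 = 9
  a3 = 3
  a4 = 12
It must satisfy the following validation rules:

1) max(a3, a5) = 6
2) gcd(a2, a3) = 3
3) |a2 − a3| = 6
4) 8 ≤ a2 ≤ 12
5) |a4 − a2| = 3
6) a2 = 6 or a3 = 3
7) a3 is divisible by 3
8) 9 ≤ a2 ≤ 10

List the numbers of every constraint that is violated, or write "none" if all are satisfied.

1) max(3, 6) = 6 — OK.
2) gcd(9, 3) = 3 — OK.
3) |9 − 3| = 6 — OK.
4) a2 = 9 lies in [8, 12] — OK.
5) |12 − 9| = 3 — OK.
6) a2 = 9 ≠ 6, but a3 = 3 = 3 (second disjunct) — OK.
7) 3 / 3 = 1, so 3 divides 3 — OK.
8) a2 = 9 lies in [9, 10] — OK.

None — every constraint holds.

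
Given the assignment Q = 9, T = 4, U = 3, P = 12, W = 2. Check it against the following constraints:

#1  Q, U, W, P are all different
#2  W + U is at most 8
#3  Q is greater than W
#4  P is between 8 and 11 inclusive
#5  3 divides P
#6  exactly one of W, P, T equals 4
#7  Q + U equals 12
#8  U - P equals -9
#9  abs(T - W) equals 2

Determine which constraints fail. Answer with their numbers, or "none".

No — constraint 4 is not satisfied.

#1 values 9, 3, 2, 12 are pairwise distinct  holds
#2 W + U = 2 + 3 = 5; 5 ≤ 8  holds
#3 Q = 9, W = 2; 9 > 2  holds
#4 P = 12 is outside [8, 11]  fails
#5 12 / 3 = 4, so 3 divides 12  holds
#6 W=2, P=12, T=4; 1 of them equals 4  holds
#7 Q + U = 9 + 3 = 12  holds
#8 U - P = 3 - 12 = -9  holds
#9 abs(4 - 2) = 2  holds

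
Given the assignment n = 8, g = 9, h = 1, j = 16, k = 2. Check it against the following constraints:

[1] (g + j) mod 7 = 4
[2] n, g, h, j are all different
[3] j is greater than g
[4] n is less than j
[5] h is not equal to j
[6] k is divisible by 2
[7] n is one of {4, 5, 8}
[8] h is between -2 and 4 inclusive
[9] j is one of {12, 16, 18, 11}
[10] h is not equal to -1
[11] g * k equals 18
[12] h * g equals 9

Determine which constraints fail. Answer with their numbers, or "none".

[1] g + j = 25; 25 mod 7 = 4  ✓
[2] values 8, 9, 1, 16 are pairwise distinct  ✓
[3] j = 16, g = 9; 16 > 9  ✓
[4] n = 8, j = 16; 8 < 16  ✓
[5] h = 1, j = 16; distinct  ✓
[6] 2 / 2 = 1, so 2 divides 2  ✓
[7] n = 8 is in {4, 5, 8}  ✓
[8] h = 1 lies in [-2, 4]  ✓
[9] j = 16 is in {12, 16, 18, 11}  ✓
[10] h = 1, and 1 ≠ -1  ✓
[11] g * k = 9 * 2 = 18  ✓
[12] h * g = 1 * 9 = 9  ✓

The assignment satisfies every constraint.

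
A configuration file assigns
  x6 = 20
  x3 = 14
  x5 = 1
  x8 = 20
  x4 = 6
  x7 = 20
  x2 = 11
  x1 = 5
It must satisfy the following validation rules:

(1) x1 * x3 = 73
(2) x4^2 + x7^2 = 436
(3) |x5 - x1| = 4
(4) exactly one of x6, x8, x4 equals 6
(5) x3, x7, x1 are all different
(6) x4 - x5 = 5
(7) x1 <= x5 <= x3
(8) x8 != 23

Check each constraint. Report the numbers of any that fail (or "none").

(1) x1 * x3 = 5 * 14 = 70, not 73 — does not hold.
(2) x4^2 + x7^2 = 6^2 + 20^2 = 36 + 400 = 436 — holds.
(3) |1 - 5| = 4 — holds.
(4) x6=20, x8=20, x4=6; 1 of them equals 6 — holds.
(5) values 14, 20, 5 are pairwise distinct — holds.
(6) x4 - x5 = 6 - 1 = 5 — holds.
(7) values 5, 1, 14; x1 = 5 is not <= x5 = 1 — does not hold.
(8) x8 = 20, and 20 ≠ 23 — holds.

Constraints 1, 7 do not hold.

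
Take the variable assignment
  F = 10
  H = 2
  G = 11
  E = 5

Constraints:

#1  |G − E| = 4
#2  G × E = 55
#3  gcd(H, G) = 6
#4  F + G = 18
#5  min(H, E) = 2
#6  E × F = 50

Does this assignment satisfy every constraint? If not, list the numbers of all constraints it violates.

Constraints 1, 3, 4 are violated.

#1 |11 − 5| = 6, not 4  ✗
#2 G × E = 11 × 5 = 55  ✓
#3 gcd(2, 11) = 1, not 6  ✗
#4 F + G = 10 + 11 = 21, not 18  ✗
#5 min(2, 5) = 2  ✓
#6 E × F = 5 × 10 = 50  ✓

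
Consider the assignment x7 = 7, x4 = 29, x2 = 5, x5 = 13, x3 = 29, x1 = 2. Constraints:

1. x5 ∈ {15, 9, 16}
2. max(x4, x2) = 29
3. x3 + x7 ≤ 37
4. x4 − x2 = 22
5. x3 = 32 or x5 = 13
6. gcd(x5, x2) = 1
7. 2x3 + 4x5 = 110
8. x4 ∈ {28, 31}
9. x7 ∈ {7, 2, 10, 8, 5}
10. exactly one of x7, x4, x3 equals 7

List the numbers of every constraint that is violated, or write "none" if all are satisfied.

1. x5 = 13 is not in {15, 9, 16} — does not hold.
2. max(29, 5) = 29 — holds.
3. x3 + x7 = 29 + 7 = 36; 36 ≤ 37 — holds.
4. x4 − x2 = 29 − 5 = 24, not 22 — does not hold.
5. x3 = 29 ≠ 32, but x5 = 13 = 13 (second disjunct) — holds.
6. gcd(13, 5) = 1 — holds.
7. 2x3 + 4x5 = 2(29) + 4(13) = 110 — holds.
8. x4 = 29 is not in {28, 31} — does not hold.
9. x7 = 7 is in {7, 2, 10, 8, 5} — holds.
10. x7=7, x4=29, x3=29; 1 of them equals 7 — holds.

The assignment fails constraints 1, 4, and 8.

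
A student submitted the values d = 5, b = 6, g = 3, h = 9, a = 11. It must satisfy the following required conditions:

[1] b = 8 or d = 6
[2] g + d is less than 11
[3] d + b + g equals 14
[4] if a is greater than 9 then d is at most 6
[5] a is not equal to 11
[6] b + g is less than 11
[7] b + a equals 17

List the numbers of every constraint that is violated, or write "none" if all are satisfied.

[1] b = 6 ≠ 8 and d = 5 ≠ 6; both disjuncts false  ✘
[2] g + d = 3 + 5 = 8; 8 < 11  ✔
[3] d + b + g = 5 + 6 + 3 = 14  ✔
[4] a = 11 > 9, so we need d ≤ 6; d = 5 ≤ 6  ✔
[5] a = 11, but 11 is required to differ  ✘
[6] b + g = 6 + 3 = 9; 9 < 11  ✔
[7] b + a = 6 + 11 = 17  ✔

No — constraints 1 and 5 are not satisfied.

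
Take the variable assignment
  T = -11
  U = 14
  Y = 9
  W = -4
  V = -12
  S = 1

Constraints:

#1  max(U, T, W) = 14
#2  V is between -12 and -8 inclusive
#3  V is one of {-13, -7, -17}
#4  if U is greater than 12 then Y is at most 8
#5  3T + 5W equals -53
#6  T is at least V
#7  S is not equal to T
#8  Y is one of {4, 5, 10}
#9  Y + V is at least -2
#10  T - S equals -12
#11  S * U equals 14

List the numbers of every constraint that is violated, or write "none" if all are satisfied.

#1 max(14, -11, -4) = 14  true
#2 V = -12 lies in [-12, -8]  true
#3 V = -12 is not in {-13, -7, -17}  false
#4 U = 14 > 12, so we need Y ≤ 8; but Y = 9 > 8  false
#5 3T + 5W = 3(-11) + 5(-4) = -53  true
#6 T = -11, V = -12; -11 ≥ -12  true
#7 S = 1, T = -11; distinct  true
#8 Y = 9 is not in {4, 5, 10}  false
#9 Y + V = 9 + (-12) = -3; -3 < -2, bound -2 not met  false
#10 T - S = -11 - 1 = -12  true
#11 S * U = 1 * 14 = 14  true

No — constraints 3, 4, 8, 9 are not satisfied.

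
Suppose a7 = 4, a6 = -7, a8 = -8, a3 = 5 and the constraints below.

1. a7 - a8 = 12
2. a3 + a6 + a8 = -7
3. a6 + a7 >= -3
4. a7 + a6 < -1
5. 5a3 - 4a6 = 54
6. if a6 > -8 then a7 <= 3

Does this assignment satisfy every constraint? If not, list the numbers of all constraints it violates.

Constraints 2, 5, and 6 do not hold.

1. a7 - a8 = 4 - (-8) = 12  ✓
2. a3 + a6 + a8 = 5 + (-7) + (-8) = -10, not -7  ✗
3. a6 + a7 = -7 + 4 = -3; -3 ≥ -3  ✓
4. a7 + a6 = 4 + (-7) = -3; -3 < -1  ✓
5. 5a3 - 4a6 = 5(5) - 4(-7) = 53, not 54  ✗
6. a6 = -7 > -8, so we need a7 ≤ 3; but a7 = 4 > 3  ✗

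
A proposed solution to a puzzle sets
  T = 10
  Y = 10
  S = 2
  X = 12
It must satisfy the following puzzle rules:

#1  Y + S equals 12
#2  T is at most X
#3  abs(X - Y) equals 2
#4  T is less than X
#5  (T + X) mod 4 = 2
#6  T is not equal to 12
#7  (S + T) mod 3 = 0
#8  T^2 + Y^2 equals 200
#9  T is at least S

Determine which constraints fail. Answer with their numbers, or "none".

#1 Y + S = 10 + 2 = 12 — holds.
#2 T = 10, X = 12; 10 ≤ 12 — holds.
#3 abs(12 - 10) = 2 — holds.
#4 T = 10, X = 12; 10 < 12 — holds.
#5 T + X = 22; 22 mod 4 = 2 — holds.
#6 T = 10, and 10 ≠ 12 — holds.
#7 S + T = 12; 12 mod 3 = 0 — holds.
#8 T^2 + Y^2 = 10^2 + 10^2 = 100 + 100 = 200 — holds.
#9 T = 10, S = 2; 10 ≥ 2 — holds.

Yes — all constraints hold.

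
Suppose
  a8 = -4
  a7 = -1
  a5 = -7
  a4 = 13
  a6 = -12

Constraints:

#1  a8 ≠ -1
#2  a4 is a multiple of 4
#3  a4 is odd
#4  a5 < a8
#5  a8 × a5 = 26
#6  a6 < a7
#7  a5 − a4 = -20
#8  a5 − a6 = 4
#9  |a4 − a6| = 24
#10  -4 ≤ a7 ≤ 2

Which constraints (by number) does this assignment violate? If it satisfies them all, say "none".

#1 a8 = -4, and -4 ≠ -1 — holds.
#2 13 = 4×3 + 1, so 4 does not divide 13 — fails.
#3 a4 = 13 is odd — holds.
#4 a5 = -7, a8 = -4; -7 < -4 — holds.
#5 a8 × a5 = -4 × (-7) = 28, not 26 — fails.
#6 a6 = -12, a7 = -1; -12 < -1 — holds.
#7 a5 − a4 = -7 − 13 = -20 — holds.
#8 a5 − a6 = -7 − (-12) = 5, not 4 — fails.
#9 |13 − (-12)| = 25, not 24 — fails.
#10 a7 = -1 lies in [-4, 2] — holds.

No — constraints 2, 5, 8, and 9 are not satisfied.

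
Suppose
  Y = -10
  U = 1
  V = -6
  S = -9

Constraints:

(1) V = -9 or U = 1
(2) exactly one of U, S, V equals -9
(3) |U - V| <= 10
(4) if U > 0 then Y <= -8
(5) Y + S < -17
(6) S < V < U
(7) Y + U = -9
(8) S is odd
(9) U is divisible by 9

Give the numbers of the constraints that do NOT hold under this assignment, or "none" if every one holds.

(1) V = -6 ≠ -9, but U = 1 = 1 (second disjunct) — holds.
(2) U=1, S=-9, V=-6; 1 of them equals -9 — holds.
(3) |1 - (-6)| = 7; 7 ≤ 10 — holds.
(4) U = 1 > 0, so we need Y ≤ -8; Y = -10 ≤ -8 — holds.
(5) Y + S = -10 + (-9) = -19; -19 < -17 — holds.
(6) values -9 < -6 < 1 — holds.
(7) Y + U = -10 + 1 = -9 — holds.
(8) S = -9 is odd — holds.
(9) 1 = 9*0 + 1, so 9 does not divide 1 — fails.

Constraint 9 is violated.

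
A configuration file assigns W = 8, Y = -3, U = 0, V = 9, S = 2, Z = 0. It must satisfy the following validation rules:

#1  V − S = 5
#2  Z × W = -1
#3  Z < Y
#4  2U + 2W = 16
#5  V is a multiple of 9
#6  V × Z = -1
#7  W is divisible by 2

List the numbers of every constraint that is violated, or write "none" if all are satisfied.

The assignment fails constraints 1, 2, 3, and 6.

#1 V − S = 9 − 2 = 7, not 5 — fails.
#2 Z × W = 0 × 8 = 0, not -1 — fails.
#3 Z = 0, Y = -3; 0 ≥ -3 (want <) — fails.
#4 2U + 2W = 2(0) + 2(8) = 16 — holds.
#5 9 / 9 = 1, so 9 divides 9 — holds.
#6 V × Z = 9 × 0 = 0, not -1 — fails.
#7 8 / 2 = 4, so 2 divides 8 — holds.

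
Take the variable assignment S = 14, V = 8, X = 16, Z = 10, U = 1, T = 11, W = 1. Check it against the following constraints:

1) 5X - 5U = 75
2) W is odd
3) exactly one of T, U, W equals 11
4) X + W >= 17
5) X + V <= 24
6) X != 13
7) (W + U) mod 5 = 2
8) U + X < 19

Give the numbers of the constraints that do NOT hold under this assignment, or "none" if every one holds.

1) 5X - 5U = 5(16) - 5(1) = 75  OK
2) W = 1 is odd  OK
3) T=11, U=1, W=1; 1 of them equals 11  OK
4) X + W = 16 + 1 = 17; 17 ≥ 17  OK
5) X + V = 16 + 8 = 24; 24 ≤ 24  OK
6) X = 16, and 16 ≠ 13  OK
7) W + U = 2; 2 mod 5 = 2  OK
8) U + X = 1 + 16 = 17; 17 < 19  OK

No violations.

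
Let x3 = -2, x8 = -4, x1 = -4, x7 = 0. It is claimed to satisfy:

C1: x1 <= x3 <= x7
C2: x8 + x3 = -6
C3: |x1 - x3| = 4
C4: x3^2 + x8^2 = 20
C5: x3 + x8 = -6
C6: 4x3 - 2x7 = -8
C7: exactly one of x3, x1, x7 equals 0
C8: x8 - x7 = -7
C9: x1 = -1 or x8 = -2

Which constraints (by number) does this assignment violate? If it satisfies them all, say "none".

C1: values -4 <= -2 <= 0 — OK.
C2: x8 + x3 = -4 + (-2) = -6 — OK.
C3: |-4 - (-2)| = 2, not 4 — violated.
C4: x3^2 + x8^2 = (-2)^2 + (-4)^2 = 4 + 16 = 20 — OK.
C5: x3 + x8 = -2 + (-4) = -6 — OK.
C6: 4x3 - 2x7 = 4(-2) - 2(0) = -8 — OK.
C7: x3=-2, x1=-4, x7=0; 1 of them equals 0 — OK.
C8: x8 - x7 = -4 - 0 = -4, not -7 — violated.
C9: x1 = -4 ≠ -1 and x8 = -4 ≠ -2; both disjuncts false — violated.

Constraints 3, 8, 9 do not hold.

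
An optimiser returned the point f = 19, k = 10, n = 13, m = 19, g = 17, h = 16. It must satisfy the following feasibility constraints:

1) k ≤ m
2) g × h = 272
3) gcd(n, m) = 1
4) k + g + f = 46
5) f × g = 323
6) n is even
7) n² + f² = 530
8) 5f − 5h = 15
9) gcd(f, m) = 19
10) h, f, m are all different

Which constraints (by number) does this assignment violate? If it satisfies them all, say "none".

The assignment fails constraints 6, 10.

1) k = 10, m = 19; 10 ≤ 19  yes
2) g × h = 17 × 16 = 272  yes
3) gcd(13, 19) = 1  yes
4) k + g + f = 10 + 17 + 19 = 46  yes
5) f × g = 19 × 17 = 323  yes
6) n = 13 is odd  no
7) n² + f² = 13² + 19² = 169 + 361 = 530  yes
8) 5f − 5h = 5(19) − 5(16) = 15  yes
9) gcd(19, 19) = 19  yes
10) f = m = 19, not all different  no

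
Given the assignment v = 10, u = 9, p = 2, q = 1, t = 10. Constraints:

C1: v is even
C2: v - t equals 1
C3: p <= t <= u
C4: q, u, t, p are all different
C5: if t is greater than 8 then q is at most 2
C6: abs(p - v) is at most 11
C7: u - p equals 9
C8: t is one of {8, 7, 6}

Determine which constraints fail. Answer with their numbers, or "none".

C1: v = 10 is even — holds.
C2: v - t = 10 - 10 = 0, not 1 — does not hold.
C3: values 2, 10, 9; t = 10 is not <= u = 9 — does not hold.
C4: values 1, 9, 10, 2 are pairwise distinct — holds.
C5: t = 10 > 8, so we need q ≤ 2; q = 1 ≤ 2 — holds.
C6: abs(2 - 10) = 8; 8 ≤ 11 — holds.
C7: u - p = 9 - 2 = 7, not 9 — does not hold.
C8: t = 10 is not in {8, 7, 6} — does not hold.

The assignment fails constraints 2, 3, 7, and 8.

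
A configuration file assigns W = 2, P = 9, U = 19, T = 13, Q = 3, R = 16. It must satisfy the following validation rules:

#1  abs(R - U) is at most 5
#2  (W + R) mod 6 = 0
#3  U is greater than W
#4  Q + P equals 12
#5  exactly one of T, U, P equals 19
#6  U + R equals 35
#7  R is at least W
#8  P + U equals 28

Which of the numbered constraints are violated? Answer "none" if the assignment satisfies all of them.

#1 abs(16 - 19) = 3; 3 ≤ 5  OK
#2 W + R = 18; 18 mod 6 = 0  OK
#3 U = 19, W = 2; 19 > 2  OK
#4 Q + P = 3 + 9 = 12  OK
#5 T=13, U=19, P=9; 1 of them equals 19  OK
#6 U + R = 19 + 16 = 35  OK
#7 R = 16, W = 2; 16 ≥ 2  OK
#8 P + U = 9 + 19 = 28  OK

The assignment satisfies every constraint.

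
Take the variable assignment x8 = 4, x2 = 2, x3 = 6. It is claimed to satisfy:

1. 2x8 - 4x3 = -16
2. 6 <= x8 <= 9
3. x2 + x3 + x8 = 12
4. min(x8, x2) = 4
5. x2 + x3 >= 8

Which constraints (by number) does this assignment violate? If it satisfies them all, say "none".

No — constraints 2 and 4 are not satisfied.

1. 2x8 - 4x3 = 2(4) - 4(6) = -16  holds
2. x8 = 4 is outside [6, 9]  fails
3. x2 + x3 + x8 = 2 + 6 + 4 = 12  holds
4. min(4, 2) = 2, not 4  fails
5. x2 + x3 = 2 + 6 = 8; 8 ≥ 8  holds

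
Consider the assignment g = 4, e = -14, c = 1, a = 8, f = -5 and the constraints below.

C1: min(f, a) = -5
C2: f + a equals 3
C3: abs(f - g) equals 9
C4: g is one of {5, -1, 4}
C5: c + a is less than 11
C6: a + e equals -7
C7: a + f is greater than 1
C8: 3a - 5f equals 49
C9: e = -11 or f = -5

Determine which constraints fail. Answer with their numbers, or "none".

The assignment fails constraint 6.

C1: min(-5, 8) = -5  holds
C2: f + a = -5 + 8 = 3  holds
C3: abs(-5 - 4) = 9  holds
C4: g = 4 is in {5, -1, 4}  holds
C5: c + a = 1 + 8 = 9; 9 < 11  holds
C6: a + e = 8 + (-14) = -6, not -7  fails
C7: a + f = 8 + (-5) = 3; 3 > 1  holds
C8: 3a - 5f = 3(8) - 5(-5) = 49  holds
C9: e = -14 ≠ -11, but f = -5 = -5 (second disjunct)  holds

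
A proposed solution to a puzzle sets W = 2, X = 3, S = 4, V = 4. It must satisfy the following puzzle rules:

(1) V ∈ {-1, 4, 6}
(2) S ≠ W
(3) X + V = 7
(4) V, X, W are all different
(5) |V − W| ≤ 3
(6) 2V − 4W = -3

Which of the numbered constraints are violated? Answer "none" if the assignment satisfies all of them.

(1) V = 4 is in {-1, 4, 6} — OK.
(2) S = 4, W = 2; distinct — OK.
(3) X + V = 3 + 4 = 7 — OK.
(4) values 4, 3, 2 are pairwise distinct — OK.
(5) |4 − 2| = 2; 2 ≤ 3 — OK.
(6) 2V − 4W = 2(4) − 4(2) = 0, not -3 — violated.

Constraint 6 does not hold.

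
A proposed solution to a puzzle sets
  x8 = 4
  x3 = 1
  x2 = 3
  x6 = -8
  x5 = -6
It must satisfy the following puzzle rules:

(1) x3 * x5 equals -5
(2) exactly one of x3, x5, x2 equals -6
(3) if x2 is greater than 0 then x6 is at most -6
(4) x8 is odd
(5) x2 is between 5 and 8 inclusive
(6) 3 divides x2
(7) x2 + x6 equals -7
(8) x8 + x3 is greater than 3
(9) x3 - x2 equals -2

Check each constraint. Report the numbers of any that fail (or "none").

(1) x3 * x5 = 1 * (-6) = -6, not -5  fails
(2) x3=1, x5=-6, x2=3; 1 of them equals -6  holds
(3) x2 = 3 > 0, so we need x6 ≤ -6; x6 = -8 ≤ -6  holds
(4) x8 = 4 is even  fails
(5) x2 = 3 is outside [5, 8]  fails
(6) 3 / 3 = 1, so 3 divides 3  holds
(7) x2 + x6 = 3 + (-8) = -5, not -7  fails
(8) x8 + x3 = 4 + 1 = 5; 5 > 3  holds
(9) x3 - x2 = 1 - 3 = -2  holds

Violated: 1, 4, 5, and 7.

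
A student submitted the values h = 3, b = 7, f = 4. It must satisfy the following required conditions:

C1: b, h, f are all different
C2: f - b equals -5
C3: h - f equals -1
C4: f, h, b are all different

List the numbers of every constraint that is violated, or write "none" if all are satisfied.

Constraint 2 does not hold.

C1: values 7, 3, 4 are pairwise distinct  OK
C2: f - b = 4 - 7 = -3, not -5  FAIL
C3: h - f = 3 - 4 = -1  OK
C4: values 4, 3, 7 are pairwise distinct  OK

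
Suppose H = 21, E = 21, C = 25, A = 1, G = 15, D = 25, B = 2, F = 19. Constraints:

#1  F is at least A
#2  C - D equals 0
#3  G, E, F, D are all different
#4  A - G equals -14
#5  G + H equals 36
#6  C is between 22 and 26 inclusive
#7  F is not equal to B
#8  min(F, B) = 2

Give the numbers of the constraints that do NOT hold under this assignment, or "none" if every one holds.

#1 F = 19, A = 1; 19 ≥ 1  yes
#2 C - D = 25 - 25 = 0  yes
#3 values 15, 21, 19, 25 are pairwise distinct  yes
#4 A - G = 1 - 15 = -14  yes
#5 G + H = 15 + 21 = 36  yes
#6 C = 25 lies in [22, 26]  yes
#7 F = 19, B = 2; distinct  yes
#8 min(19, 2) = 2  yes

None — every constraint holds.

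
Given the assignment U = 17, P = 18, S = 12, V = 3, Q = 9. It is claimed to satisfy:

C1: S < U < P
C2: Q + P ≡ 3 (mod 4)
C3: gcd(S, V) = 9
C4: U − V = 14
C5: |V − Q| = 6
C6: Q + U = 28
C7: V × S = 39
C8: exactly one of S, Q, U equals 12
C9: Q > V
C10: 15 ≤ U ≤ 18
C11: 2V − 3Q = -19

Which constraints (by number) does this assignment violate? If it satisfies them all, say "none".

C1: values 12 < 17 < 18 — OK.
C2: Q + P = 27; 27 mod 4 = 3 — OK.
C3: gcd(12, 3) = 3, not 9 — violated.
C4: U − V = 17 − 3 = 14 — OK.
C5: |3 − 9| = 6 — OK.
C6: Q + U = 9 + 17 = 26, not 28 — violated.
C7: V × S = 3 × 12 = 36, not 39 — violated.
C8: S=12, Q=9, U=17; 1 of them equals 12 — OK.
C9: Q = 9, V = 3; 9 > 3 — OK.
C10: U = 17 lies in [15, 18] — OK.
C11: 2V − 3Q = 2(3) − 3(9) = -21, not -19 — violated.

No — constraints 3, 6, 7, and 11 are not satisfied.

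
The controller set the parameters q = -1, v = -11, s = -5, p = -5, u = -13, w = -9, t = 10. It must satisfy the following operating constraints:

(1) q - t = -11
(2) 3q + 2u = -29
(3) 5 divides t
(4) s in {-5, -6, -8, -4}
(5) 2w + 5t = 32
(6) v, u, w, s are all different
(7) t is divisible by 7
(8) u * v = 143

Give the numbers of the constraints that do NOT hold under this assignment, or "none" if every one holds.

Violated: 7.

(1) q - t = -1 - 10 = -11  ✔
(2) 3q + 2u = 3(-1) + 2(-13) = -29  ✔
(3) 10 / 5 = 2, so 5 divides 10  ✔
(4) s = -5 is in {-5, -6, -8, -4}  ✔
(5) 2w + 5t = 2(-9) + 5(10) = 32  ✔
(6) values -11, -13, -9, -5 are pairwise distinct  ✔
(7) 10 = 7*1 + 3, so 7 does not divide 10  ✘
(8) u * v = -13 * (-11) = 143  ✔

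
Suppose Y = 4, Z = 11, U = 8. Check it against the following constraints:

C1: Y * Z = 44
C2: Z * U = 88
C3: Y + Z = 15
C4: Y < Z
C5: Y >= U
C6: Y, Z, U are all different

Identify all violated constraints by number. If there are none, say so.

No — constraint 5 is not satisfied.

C1: Y * Z = 4 * 11 = 44  holds
C2: Z * U = 11 * 8 = 88  holds
C3: Y + Z = 4 + 11 = 15  holds
C4: Y = 4, Z = 11; 4 < 11  holds
C5: Y = 4, U = 8; 4 < 8 (want ≥)  fails
C6: values 4, 11, 8 are pairwise distinct  holds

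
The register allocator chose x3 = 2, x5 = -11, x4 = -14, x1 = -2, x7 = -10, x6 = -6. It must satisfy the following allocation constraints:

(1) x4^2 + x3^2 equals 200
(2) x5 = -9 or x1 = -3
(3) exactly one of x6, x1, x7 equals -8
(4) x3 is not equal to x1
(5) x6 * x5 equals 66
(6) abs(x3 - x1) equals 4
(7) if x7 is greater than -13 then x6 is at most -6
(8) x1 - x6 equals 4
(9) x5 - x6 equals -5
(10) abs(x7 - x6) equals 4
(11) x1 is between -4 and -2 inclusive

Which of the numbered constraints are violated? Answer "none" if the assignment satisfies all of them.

The assignment fails constraints 2, 3.

(1) x4^2 + x3^2 = (-14)^2 + 2^2 = 196 + 4 = 200 — holds.
(2) x5 = -11 ≠ -9 and x1 = -2 ≠ -3; both disjuncts false — does not hold.
(3) x6=-6, x1=-2, x7=-10; 0 of them equal -8, not exactly one — does not hold.
(4) x3 = 2, x1 = -2; distinct — holds.
(5) x6 * x5 = -6 * (-11) = 66 — holds.
(6) abs(2 - (-2)) = 4 — holds.
(7) x7 = -10 > -13, so we need x6 ≤ -6; x6 = -6 ≤ -6 — holds.
(8) x1 - x6 = -2 - (-6) = 4 — holds.
(9) x5 - x6 = -11 - (-6) = -5 — holds.
(10) abs(-10 - (-6)) = 4 — holds.
(11) x1 = -2 lies in [-4, -2] — holds.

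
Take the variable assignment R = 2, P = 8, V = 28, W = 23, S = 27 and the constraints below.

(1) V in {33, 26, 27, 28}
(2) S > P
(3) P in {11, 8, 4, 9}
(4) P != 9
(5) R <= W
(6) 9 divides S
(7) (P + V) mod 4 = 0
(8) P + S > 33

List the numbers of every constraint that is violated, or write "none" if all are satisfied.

(1) V = 28 is in {33, 26, 27, 28} — holds.
(2) S = 27, P = 8; 27 > 8 — holds.
(3) P = 8 is in {11, 8, 4, 9} — holds.
(4) P = 8, and 8 ≠ 9 — holds.
(5) R = 2, W = 23; 2 ≤ 23 — holds.
(6) 27 / 9 = 3, so 9 divides 27 — holds.
(7) P + V = 36; 36 mod 4 = 0 — holds.
(8) P + S = 8 + 27 = 35; 35 > 33 — holds.

None — every constraint holds.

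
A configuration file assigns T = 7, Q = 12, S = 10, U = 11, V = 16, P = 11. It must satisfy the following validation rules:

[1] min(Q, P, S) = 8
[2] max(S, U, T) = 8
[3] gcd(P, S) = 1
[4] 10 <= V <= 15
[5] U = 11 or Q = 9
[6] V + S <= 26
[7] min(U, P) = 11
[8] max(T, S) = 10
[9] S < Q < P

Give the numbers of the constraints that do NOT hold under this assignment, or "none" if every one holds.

No — constraints 1, 2, 4, 9 are not satisfied.

[1] min(12, 11, 10) = 10, not 8  FAIL
[2] max(10, 11, 7) = 11, not 8  FAIL
[3] gcd(11, 10) = 1  OK
[4] V = 16 is outside [10, 15]  FAIL
[5] U = 11 = 11 (first disjunct)  OK
[6] V + S = 16 + 10 = 26; 26 ≤ 26  OK
[7] min(11, 11) = 11  OK
[8] max(7, 10) = 10  OK
[9] values 10, 12, 11; Q = 12 is not < P = 11  FAIL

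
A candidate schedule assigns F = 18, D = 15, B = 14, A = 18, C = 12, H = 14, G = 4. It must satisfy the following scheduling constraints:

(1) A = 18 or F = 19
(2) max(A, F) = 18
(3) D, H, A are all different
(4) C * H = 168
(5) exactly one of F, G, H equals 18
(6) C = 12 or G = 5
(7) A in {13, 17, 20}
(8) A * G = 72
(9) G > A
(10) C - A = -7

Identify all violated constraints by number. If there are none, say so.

Constraints 7, 9, 10 do not hold.

(1) A = 18 = 18 (first disjunct) — holds.
(2) max(18, 18) = 18 — holds.
(3) values 15, 14, 18 are pairwise distinct — holds.
(4) C * H = 12 * 14 = 168 — holds.
(5) F=18, G=4, H=14; 1 of them equals 18 — holds.
(6) C = 12 = 12 (first disjunct) — holds.
(7) A = 18 is not in {13, 17, 20} — does not hold.
(8) A * G = 18 * 4 = 72 — holds.
(9) G = 4, A = 18; 4 ≤ 18 (want >) — does not hold.
(10) C - A = 12 - 18 = -6, not -7 — does not hold.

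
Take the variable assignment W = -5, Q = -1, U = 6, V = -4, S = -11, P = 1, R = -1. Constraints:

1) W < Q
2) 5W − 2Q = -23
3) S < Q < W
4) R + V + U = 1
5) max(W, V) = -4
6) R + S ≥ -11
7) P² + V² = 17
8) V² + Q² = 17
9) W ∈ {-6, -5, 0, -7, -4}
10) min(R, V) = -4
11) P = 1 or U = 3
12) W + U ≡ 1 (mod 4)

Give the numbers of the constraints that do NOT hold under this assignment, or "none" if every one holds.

Constraints 3 and 6 are violated.

1) W = -5, Q = -1; -5 < -1  holds
2) 5W − 2Q = 5(-5) − 2(-1) = -23  holds
3) values -11, -1, -5; Q = -1 is not < W = -5  fails
4) R + V + U = -1 + (-4) + 6 = 1  holds
5) max(-5, -4) = -4  holds
6) R + S = -1 + (-11) = -12; -12 < -11, bound -11 not met  fails
7) P² + V² = 1² + (-4)² = 1 + 16 = 17  holds
8) V² + Q² = (-4)² + (-1)² = 16 + 1 = 17  holds
9) W = -5 is in {-6, -5, 0, -7, -4}  holds
10) min(-1, -4) = -4  holds
11) P = 1 = 1 (first disjunct)  holds
12) W + U = 1; 1 mod 4 = 1  holds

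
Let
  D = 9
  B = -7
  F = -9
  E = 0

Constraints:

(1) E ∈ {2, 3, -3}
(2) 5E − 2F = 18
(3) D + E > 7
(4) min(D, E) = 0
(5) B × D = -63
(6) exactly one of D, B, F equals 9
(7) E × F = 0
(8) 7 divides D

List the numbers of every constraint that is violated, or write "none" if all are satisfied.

(1) E = 0 is not in {2, 3, -3} — violated.
(2) 5E − 2F = 5(0) − 2(-9) = 18 — OK.
(3) D + E = 9 + 0 = 9; 9 > 7 — OK.
(4) min(9, 0) = 0 — OK.
(5) B × D = -7 × 9 = -63 — OK.
(6) D=9, B=-7, F=-9; 1 of them equals 9 — OK.
(7) E × F = 0 × (-9) = 0 — OK.
(8) 9 = 7×1 + 2, so 7 does not divide 9 — violated.

The assignment fails constraints 1 and 8.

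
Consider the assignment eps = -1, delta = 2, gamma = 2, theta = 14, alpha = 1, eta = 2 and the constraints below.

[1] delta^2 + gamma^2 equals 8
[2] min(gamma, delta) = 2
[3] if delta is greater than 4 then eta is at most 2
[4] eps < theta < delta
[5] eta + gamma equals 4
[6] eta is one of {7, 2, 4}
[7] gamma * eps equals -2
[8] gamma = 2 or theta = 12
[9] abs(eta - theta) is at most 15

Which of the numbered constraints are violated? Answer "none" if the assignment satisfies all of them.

No — constraint 4 is not satisfied.

[1] delta^2 + gamma^2 = 2^2 + 2^2 = 4 + 4 = 8  yes
[2] min(2, 2) = 2  yes
[3] delta = 2, not > 4; antecedent false, conditional vacuously true  yes
[4] values -1, 14, 2; theta = 14 is not < delta = 2  no
[5] eta + gamma = 2 + 2 = 4  yes
[6] eta = 2 is in {7, 2, 4}  yes
[7] gamma * eps = 2 * (-1) = -2  yes
[8] gamma = 2 = 2 (first disjunct)  yes
[9] abs(2 - 14) = 12; 12 ≤ 15  yes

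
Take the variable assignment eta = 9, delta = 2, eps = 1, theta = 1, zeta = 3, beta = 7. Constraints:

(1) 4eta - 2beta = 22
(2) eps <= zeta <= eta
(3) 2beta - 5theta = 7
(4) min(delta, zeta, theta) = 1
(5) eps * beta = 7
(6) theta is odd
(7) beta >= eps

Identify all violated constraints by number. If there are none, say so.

(1) 4eta - 2beta = 4(9) - 2(7) = 22  true
(2) values 1 <= 3 <= 9  true
(3) 2beta - 5theta = 2(7) - 5(1) = 9, not 7  false
(4) min(2, 3, 1) = 1  true
(5) eps * beta = 1 * 7 = 7  true
(6) theta = 1 is odd  true
(7) beta = 7, eps = 1; 7 ≥ 1  true

No — constraint 3 is not satisfied.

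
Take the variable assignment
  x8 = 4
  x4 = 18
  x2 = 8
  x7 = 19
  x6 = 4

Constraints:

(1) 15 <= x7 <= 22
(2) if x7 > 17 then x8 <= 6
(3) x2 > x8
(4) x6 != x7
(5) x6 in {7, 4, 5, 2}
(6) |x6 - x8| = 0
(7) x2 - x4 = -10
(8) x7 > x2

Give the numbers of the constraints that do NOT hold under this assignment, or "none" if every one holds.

No violations.

(1) x7 = 19 lies in [15, 22] — holds.
(2) x7 = 19 > 17, so we need x8 ≤ 6; x8 = 4 ≤ 6 — holds.
(3) x2 = 8, x8 = 4; 8 > 4 — holds.
(4) x6 = 4, x7 = 19; distinct — holds.
(5) x6 = 4 is in {7, 4, 5, 2} — holds.
(6) |4 - 4| = 0 — holds.
(7) x2 - x4 = 8 - 18 = -10 — holds.
(8) x7 = 19, x2 = 8; 19 > 8 — holds.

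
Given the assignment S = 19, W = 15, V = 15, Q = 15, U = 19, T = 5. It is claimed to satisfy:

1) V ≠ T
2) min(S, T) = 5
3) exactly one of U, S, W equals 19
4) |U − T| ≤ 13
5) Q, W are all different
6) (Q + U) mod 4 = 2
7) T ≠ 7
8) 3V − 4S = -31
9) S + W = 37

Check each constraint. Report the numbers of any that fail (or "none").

Constraints 3, 4, 5, and 9 are violated.

1) V = 15, T = 5; distinct — OK.
2) min(19, 5) = 5 — OK.
3) U=19, S=19, W=15; 2 of them equal 19, not exactly one — violated.
4) |19 − 5| = 14; 14 > 13, exceeds bound 13 — violated.
5) Q = W = 15, not all different — violated.
6) Q + U = 34; 34 mod 4 = 2 — OK.
7) T = 5, and 5 ≠ 7 — OK.
8) 3V − 4S = 3(15) − 4(19) = -31 — OK.
9) S + W = 19 + 15 = 34, not 37 — violated.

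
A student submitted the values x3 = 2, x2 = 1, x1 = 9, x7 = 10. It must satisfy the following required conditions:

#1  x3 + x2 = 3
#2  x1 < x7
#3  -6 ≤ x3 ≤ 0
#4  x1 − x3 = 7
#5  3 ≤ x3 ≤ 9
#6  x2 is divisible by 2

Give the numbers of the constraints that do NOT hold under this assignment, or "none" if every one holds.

#1 x3 + x2 = 2 + 1 = 3 — holds.
#2 x1 = 9, x7 = 10; 9 < 10 — holds.
#3 x3 = 2 is outside [-6, 0] — fails.
#4 x1 − x3 = 9 − 2 = 7 — holds.
#5 x3 = 2 is outside [3, 9] — fails.
#6 1 = 2×0 + 1, so 2 does not divide 1 — fails.

The assignment fails constraints 3, 5, and 6.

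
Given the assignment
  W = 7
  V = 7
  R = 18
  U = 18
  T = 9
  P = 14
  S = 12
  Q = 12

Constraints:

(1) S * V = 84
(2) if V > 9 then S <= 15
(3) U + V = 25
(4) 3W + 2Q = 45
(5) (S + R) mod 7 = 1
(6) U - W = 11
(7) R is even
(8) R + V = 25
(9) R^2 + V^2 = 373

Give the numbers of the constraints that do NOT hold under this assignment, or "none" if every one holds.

Constraint 5 does not hold.

(1) S * V = 12 * 7 = 84 — holds.
(2) V = 7, not > 9; antecedent false, conditional vacuously true — holds.
(3) U + V = 18 + 7 = 25 — holds.
(4) 3W + 2Q = 3(7) + 2(12) = 45 — holds.
(5) S + R = 30; 30 mod 7 = 2, not 1 — does not hold.
(6) U - W = 18 - 7 = 11 — holds.
(7) R = 18 is even — holds.
(8) R + V = 18 + 7 = 25 — holds.
(9) R^2 + V^2 = 18^2 + 7^2 = 324 + 49 = 373 — holds.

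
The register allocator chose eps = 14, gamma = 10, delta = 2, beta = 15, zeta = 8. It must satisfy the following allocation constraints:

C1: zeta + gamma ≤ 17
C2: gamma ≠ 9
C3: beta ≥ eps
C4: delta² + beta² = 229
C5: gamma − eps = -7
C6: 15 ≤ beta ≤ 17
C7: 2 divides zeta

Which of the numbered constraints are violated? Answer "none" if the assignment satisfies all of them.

C1: zeta + gamma = 8 + 10 = 18; 18 > 17, bound 17 not met  no
C2: gamma = 10, and 10 ≠ 9  yes
C3: beta = 15, eps = 14; 15 ≥ 14  yes
C4: delta² + beta² = 2² + 15² = 4 + 225 = 229  yes
C5: gamma − eps = 10 − 14 = -4, not -7  no
C6: beta = 15 lies in [15, 17]  yes
C7: 8 / 2 = 4, so 2 divides 8  yes

The assignment fails constraints 1, 5.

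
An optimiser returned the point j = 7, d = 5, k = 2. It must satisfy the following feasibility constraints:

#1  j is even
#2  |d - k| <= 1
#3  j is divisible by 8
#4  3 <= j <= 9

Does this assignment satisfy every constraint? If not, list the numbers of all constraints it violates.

#1 j = 7 is odd — fails.
#2 |5 - 2| = 3; 3 > 1, exceeds bound 1 — fails.
#3 7 = 8*0 + 7, so 8 does not divide 7 — fails.
#4 j = 7 lies in [3, 9] — holds.

No — constraints 1, 2, and 3 are not satisfied.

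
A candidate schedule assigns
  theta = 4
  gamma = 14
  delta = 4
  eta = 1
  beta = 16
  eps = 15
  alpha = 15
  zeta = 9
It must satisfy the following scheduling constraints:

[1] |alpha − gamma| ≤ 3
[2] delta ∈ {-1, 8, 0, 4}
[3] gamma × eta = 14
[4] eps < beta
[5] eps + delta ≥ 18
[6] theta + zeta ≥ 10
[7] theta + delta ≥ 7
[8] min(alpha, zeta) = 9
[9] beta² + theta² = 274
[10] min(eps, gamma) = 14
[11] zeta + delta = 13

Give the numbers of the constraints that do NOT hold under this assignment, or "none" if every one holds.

[1] |15 − 14| = 1; 1 ≤ 3 — holds.
[2] delta = 4 is in {-1, 8, 0, 4} — holds.
[3] gamma × eta = 14 × 1 = 14 — holds.
[4] eps = 15, beta = 16; 15 < 16 — holds.
[5] eps + delta = 15 + 4 = 19; 19 ≥ 18 — holds.
[6] theta + zeta = 4 + 9 = 13; 13 ≥ 10 — holds.
[7] theta + delta = 4 + 4 = 8; 8 ≥ 7 — holds.
[8] min(15, 9) = 9 — holds.
[9] beta² + theta² = 16² + 4² = 256 + 16 = 272, not 274 — does not hold.
[10] min(15, 14) = 14 — holds.
[11] zeta + delta = 9 + 4 = 13 — holds.

No — constraint 9 is not satisfied.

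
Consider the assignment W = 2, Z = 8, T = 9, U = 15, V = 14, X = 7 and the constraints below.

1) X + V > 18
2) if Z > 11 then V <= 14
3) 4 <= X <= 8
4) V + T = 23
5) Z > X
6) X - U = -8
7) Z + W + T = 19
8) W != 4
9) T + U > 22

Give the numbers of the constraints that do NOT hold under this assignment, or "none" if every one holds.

1) X + V = 7 + 14 = 21; 21 > 18 — holds.
2) Z = 8, not > 11; antecedent false, conditional vacuously true — holds.
3) X = 7 lies in [4, 8] — holds.
4) V + T = 14 + 9 = 23 — holds.
5) Z = 8, X = 7; 8 > 7 — holds.
6) X - U = 7 - 15 = -8 — holds.
7) Z + W + T = 8 + 2 + 9 = 19 — holds.
8) W = 2, and 2 ≠ 4 — holds.
9) T + U = 9 + 15 = 24; 24 > 22 — holds.

Yes — all constraints hold.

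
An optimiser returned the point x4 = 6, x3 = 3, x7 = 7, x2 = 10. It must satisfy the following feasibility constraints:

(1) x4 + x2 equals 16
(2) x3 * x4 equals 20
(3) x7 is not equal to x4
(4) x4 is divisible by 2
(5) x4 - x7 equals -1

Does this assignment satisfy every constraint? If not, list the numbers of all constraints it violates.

Violated: 2.

(1) x4 + x2 = 6 + 10 = 16  true
(2) x3 * x4 = 3 * 6 = 18, not 20  false
(3) x7 = 7, x4 = 6; distinct  true
(4) 6 / 2 = 3, so 2 divides 6  true
(5) x4 - x7 = 6 - 7 = -1  true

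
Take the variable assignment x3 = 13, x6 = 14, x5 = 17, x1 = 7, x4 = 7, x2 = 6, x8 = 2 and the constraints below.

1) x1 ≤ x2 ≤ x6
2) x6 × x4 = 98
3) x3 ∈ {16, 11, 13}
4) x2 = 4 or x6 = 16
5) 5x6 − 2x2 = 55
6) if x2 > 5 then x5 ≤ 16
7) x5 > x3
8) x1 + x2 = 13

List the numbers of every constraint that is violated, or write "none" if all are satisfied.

Constraints 1, 4, 5, 6 do not hold.

1) values 7, 6, 14; x1 = 7 is not ≤ x2 = 6 — violated.
2) x6 × x4 = 14 × 7 = 98 — OK.
3) x3 = 13 is in {16, 11, 13} — OK.
4) x2 = 6 ≠ 4 and x6 = 14 ≠ 16; both disjuncts false — violated.
5) 5x6 − 2x2 = 5(14) − 2(6) = 58, not 55 — violated.
6) x2 = 6 > 5, so we need x5 ≤ 16; but x5 = 17 > 16 — violated.
7) x5 = 17, x3 = 13; 17 > 13 — OK.
8) x1 + x2 = 7 + 6 = 13 — OK.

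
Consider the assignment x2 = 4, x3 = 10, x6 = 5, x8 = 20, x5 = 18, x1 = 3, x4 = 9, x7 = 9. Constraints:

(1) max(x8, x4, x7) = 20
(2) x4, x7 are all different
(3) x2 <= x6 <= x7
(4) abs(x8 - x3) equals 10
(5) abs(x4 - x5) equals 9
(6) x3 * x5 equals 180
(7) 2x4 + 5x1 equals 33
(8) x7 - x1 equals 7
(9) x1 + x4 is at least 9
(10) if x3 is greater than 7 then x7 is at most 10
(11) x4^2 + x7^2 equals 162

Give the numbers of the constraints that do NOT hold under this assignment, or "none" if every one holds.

(1) max(20, 9, 9) = 20 — OK.
(2) x4 = x7 = 9, not all different — violated.
(3) values 4 <= 5 <= 9 — OK.
(4) abs(20 - 10) = 10 — OK.
(5) abs(9 - 18) = 9 — OK.
(6) x3 * x5 = 10 * 18 = 180 — OK.
(7) 2x4 + 5x1 = 2(9) + 5(3) = 33 — OK.
(8) x7 - x1 = 9 - 3 = 6, not 7 — violated.
(9) x1 + x4 = 3 + 9 = 12; 12 ≥ 9 — OK.
(10) x3 = 10 > 7, so we need x7 ≤ 10; x7 = 9 ≤ 10 — OK.
(11) x4^2 + x7^2 = 9^2 + 9^2 = 81 + 81 = 162 — OK.

The assignment fails constraints 2 and 8.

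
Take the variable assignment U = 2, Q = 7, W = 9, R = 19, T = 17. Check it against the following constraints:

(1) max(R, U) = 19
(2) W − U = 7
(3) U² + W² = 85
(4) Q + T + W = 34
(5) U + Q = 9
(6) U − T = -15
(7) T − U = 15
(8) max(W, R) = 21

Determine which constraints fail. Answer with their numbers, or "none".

Violated: 4 and 8.

(1) max(19, 2) = 19 — OK.
(2) W − U = 9 − 2 = 7 — OK.
(3) U² + W² = 2² + 9² = 4 + 81 = 85 — OK.
(4) Q + T + W = 7 + 17 + 9 = 33, not 34 — violated.
(5) U + Q = 2 + 7 = 9 — OK.
(6) U − T = 2 − 17 = -15 — OK.
(7) T − U = 17 − 2 = 15 — OK.
(8) max(9, 19) = 19, not 21 — violated.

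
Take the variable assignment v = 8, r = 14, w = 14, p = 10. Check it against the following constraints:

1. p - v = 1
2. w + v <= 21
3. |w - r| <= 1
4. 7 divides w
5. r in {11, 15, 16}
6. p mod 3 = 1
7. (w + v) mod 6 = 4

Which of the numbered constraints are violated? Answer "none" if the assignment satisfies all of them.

Violated: 1, 2, and 5.

1. p - v = 10 - 8 = 2, not 1 — violated.
2. w + v = 14 + 8 = 22; 22 > 21, bound 21 not met — violated.
3. |14 - 14| = 0; 0 ≤ 1 — satisfied.
4. 14 / 7 = 2, so 7 divides 14 — satisfied.
5. r = 14 is not in {11, 15, 16} — violated.
6. 10 mod 3 = 1 — satisfied.
7. w + v = 22; 22 mod 6 = 4 — satisfied.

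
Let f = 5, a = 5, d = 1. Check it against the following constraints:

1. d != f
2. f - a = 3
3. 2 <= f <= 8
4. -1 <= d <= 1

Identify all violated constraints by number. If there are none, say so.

Constraint 2 does not hold.

1. d = 1, f = 5; distinct — holds.
2. f - a = 5 - 5 = 0, not 3 — does not hold.
3. f = 5 lies in [2, 8] — holds.
4. d = 1 lies in [-1, 1] — holds.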